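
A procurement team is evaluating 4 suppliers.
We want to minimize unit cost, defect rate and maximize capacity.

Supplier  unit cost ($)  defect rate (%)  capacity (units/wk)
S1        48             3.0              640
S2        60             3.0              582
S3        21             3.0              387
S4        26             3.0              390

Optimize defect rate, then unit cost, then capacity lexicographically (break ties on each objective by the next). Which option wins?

First minimize defect rate: best is 3.0, kept {S1, S2, S3, S4}.
Then minimize unit cost: best is 21, kept {S3}.

S3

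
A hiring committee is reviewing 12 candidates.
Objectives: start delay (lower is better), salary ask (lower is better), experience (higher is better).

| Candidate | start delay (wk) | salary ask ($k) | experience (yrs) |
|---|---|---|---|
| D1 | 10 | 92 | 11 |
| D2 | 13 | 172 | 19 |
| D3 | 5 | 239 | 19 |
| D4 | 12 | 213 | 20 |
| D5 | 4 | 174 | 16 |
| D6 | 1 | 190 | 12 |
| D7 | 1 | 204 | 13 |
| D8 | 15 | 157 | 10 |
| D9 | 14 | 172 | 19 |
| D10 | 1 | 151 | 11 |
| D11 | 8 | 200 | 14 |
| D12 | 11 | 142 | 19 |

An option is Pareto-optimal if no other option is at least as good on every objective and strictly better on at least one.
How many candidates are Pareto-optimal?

8

D1: not dominated (best salary ask).
D2: dominated by D12 (start delay 11≤13, salary ask 142≤172, experience 19≥19).
D3: not dominated.
D4: not dominated (best experience).
D5: not dominated.
D6: not dominated.
D7: not dominated.
D8: dominated by D1 (start delay 10≤15, salary ask 92≤157, experience 11≥10).
D9: dominated by D2 (start delay 13≤14, salary ask 172≤172, experience 19≥19).
D10: not dominated.
D11: dominated by D5 (start delay 4≤8, salary ask 174≤200, experience 16≥14).
D12: not dominated.
Pareto-optimal: D1, D3, D4, D5, D6, D7, D10, D12 → 8.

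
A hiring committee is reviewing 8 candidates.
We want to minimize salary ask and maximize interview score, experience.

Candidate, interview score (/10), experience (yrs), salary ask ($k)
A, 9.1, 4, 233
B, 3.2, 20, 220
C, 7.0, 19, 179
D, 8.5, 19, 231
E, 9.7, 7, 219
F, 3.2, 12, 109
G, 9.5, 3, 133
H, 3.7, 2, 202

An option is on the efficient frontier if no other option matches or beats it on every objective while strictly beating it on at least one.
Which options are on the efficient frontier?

A: dominated by E (interview score 9.7≥9.1, experience 7≥4, salary ask 219≤233).
B: not dominated (best experience).
C: not dominated.
D: not dominated.
E: not dominated (best interview score).
F: not dominated (best salary ask).
G: not dominated.
H: dominated by C (interview score 7.0≥3.7, experience 19≥2, salary ask 179≤202).

B, C, D, E, F, G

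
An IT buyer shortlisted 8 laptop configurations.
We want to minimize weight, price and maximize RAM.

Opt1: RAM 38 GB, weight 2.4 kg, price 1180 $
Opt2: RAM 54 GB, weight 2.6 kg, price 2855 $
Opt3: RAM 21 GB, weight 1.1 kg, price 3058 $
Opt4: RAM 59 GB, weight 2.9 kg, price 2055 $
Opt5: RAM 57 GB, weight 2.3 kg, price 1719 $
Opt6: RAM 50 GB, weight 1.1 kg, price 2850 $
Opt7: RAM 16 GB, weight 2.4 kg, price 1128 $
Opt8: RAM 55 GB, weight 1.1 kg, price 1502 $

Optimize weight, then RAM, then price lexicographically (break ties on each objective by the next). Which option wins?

Opt8

First minimize weight: best is 1.1, kept {Opt3, Opt6, Opt8}.
Then maximize RAM: best is 55, kept {Opt8}.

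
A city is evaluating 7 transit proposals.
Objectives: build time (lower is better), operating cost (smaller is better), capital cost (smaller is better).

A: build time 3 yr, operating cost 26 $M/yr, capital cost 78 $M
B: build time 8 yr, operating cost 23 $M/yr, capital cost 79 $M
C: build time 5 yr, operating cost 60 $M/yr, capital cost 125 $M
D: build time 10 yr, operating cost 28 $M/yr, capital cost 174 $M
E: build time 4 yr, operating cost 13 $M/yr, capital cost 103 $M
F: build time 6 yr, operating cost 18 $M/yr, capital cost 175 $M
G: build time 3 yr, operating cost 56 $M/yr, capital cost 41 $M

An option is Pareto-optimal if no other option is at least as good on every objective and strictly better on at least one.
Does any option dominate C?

A vs C: build time 3≤5, operating cost 26≤60, capital cost 78≤125 — A is at least as good on every objective and strictly better on at least one, so A dominates C.

Yes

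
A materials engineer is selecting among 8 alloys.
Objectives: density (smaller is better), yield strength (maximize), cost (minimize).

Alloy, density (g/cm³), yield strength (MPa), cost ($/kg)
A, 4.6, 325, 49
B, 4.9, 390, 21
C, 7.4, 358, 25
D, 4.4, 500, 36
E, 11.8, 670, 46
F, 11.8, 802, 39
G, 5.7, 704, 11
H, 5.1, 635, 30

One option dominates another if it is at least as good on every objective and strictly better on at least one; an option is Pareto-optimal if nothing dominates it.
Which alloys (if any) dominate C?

B, G

B: density 4.9≤7.4, yield strength 390≥358, cost 21≤25 — dominates C.
G: density 5.7≤7.4, yield strength 704≥358, cost 11≤25 — dominates C.
Others (A, D, E, F, H) are each worse than C on at least one objective.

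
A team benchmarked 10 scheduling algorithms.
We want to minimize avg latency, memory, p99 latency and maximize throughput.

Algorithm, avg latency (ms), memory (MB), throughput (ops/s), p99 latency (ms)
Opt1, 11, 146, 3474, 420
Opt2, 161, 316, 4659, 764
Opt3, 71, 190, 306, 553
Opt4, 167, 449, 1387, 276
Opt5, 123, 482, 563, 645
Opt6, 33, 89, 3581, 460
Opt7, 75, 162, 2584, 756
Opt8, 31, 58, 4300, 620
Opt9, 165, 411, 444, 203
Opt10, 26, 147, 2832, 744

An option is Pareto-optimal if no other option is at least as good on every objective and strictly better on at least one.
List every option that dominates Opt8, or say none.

none

Opt1: worse on memory (146 vs 58).
Opt2: worse on avg latency (161 vs 31).
Opt3: worse on avg latency (71 vs 31).
Opt4: worse on avg latency (167 vs 31).
Opt5: worse on avg latency (123 vs 31).
Opt6: worse on avg latency (33 vs 31).
Opt7: worse on avg latency (75 vs 31).
Opt9: worse on avg latency (165 vs 31).
Opt10: worse on memory (147 vs 58).
No option dominates Opt8.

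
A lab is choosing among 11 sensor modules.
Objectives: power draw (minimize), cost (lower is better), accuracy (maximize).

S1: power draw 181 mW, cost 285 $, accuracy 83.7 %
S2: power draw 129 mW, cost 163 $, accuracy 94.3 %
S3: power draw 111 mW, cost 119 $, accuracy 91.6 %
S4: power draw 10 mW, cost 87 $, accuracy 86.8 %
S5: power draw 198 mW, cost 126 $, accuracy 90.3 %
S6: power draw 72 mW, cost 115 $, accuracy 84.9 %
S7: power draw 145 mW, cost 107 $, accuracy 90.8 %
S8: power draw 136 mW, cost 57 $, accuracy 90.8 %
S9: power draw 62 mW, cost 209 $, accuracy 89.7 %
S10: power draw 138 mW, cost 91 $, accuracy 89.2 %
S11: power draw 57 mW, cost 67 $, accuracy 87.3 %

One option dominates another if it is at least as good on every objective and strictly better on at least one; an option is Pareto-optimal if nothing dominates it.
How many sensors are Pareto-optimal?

S1: dominated by S2 (power draw 129≤181, cost 163≤285, accuracy 94.3≥83.7).
S2: not dominated (best accuracy).
S3: not dominated.
S4: not dominated (best power draw).
S5: dominated by S3 (power draw 111≤198, cost 119≤126, accuracy 91.6≥90.3).
S6: dominated by S4 (power draw 10≤72, cost 87≤115, accuracy 86.8≥84.9).
S7: dominated by S8 (power draw 136≤145, cost 57≤107, accuracy 90.8≥90.8).
S8: not dominated (best cost).
S9: not dominated.
S10: dominated by S8 (power draw 136≤138, cost 57≤91, accuracy 90.8≥89.2).
S11: not dominated.
Pareto-optimal: S2, S3, S4, S8, S9, S11 → 6.

6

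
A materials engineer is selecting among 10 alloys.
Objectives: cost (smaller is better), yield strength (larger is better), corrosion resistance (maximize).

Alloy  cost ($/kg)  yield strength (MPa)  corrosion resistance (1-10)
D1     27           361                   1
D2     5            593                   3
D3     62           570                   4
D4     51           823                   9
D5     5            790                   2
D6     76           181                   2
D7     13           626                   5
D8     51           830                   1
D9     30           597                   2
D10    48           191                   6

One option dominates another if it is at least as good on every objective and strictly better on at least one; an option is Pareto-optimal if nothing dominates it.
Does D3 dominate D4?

No

D3 vs D4: D3 is worse on cost (62 vs 51), so it does not dominate D4.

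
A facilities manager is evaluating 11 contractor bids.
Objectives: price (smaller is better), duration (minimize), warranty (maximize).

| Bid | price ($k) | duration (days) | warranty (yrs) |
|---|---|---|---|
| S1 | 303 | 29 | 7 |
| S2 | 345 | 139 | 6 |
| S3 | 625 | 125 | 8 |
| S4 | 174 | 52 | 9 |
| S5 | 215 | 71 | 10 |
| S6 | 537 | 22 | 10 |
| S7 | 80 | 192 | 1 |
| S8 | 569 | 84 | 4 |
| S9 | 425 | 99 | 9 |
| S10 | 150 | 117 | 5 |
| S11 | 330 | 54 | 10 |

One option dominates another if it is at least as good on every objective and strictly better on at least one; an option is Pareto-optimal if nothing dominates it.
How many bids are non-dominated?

S1: not dominated.
S2: dominated by S1 (price 303≤345, duration 29≤139, warranty 7≥6).
S3: dominated by S4 (price 174≤625, duration 52≤125, warranty 9≥8).
S4: not dominated.
S5: not dominated.
S6: not dominated (best duration).
S7: not dominated (best price).
S8: dominated by S1 (price 303≤569, duration 29≤84, warranty 7≥4).
S9: dominated by S4 (price 174≤425, duration 52≤99, warranty 9≥9).
S10: not dominated.
S11: not dominated.
Pareto-optimal: S1, S4, S5, S6, S7, S10, S11 → 7.

7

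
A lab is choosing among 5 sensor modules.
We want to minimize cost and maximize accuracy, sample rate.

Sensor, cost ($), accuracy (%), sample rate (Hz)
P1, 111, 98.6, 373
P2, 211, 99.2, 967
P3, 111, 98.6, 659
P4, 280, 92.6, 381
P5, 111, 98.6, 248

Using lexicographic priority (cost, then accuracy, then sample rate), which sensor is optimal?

First minimize cost: best is 111, kept {P1, P3, P5}.
Then maximize accuracy: best is 98.6, kept {P1, P3, P5}.
Then maximize sample rate: best is 659, kept {P3}.

P3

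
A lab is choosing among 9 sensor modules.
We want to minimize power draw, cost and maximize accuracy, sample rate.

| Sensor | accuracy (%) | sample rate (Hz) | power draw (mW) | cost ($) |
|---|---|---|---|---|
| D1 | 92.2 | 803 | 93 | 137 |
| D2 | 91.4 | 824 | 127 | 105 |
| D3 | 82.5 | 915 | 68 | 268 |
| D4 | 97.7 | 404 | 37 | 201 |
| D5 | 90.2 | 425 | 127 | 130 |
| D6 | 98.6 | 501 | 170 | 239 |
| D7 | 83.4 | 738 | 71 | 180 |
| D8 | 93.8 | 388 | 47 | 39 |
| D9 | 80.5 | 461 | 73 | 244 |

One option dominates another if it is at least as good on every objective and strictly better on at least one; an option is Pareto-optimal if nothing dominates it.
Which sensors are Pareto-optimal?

D1, D2, D3, D4, D6, D7, D8

D1: not dominated.
D2: not dominated.
D3: not dominated (best sample rate).
D4: not dominated (best power draw).
D5: dominated by D2 (accuracy 91.4≥90.2, sample rate 824≥425, power draw 127≤127, cost 105≤130).
D6: not dominated (best accuracy).
D7: not dominated.
D8: not dominated (best cost).
D9: dominated by D7 (accuracy 83.4≥80.5, sample rate 738≥461, power draw 71≤73, cost 180≤244).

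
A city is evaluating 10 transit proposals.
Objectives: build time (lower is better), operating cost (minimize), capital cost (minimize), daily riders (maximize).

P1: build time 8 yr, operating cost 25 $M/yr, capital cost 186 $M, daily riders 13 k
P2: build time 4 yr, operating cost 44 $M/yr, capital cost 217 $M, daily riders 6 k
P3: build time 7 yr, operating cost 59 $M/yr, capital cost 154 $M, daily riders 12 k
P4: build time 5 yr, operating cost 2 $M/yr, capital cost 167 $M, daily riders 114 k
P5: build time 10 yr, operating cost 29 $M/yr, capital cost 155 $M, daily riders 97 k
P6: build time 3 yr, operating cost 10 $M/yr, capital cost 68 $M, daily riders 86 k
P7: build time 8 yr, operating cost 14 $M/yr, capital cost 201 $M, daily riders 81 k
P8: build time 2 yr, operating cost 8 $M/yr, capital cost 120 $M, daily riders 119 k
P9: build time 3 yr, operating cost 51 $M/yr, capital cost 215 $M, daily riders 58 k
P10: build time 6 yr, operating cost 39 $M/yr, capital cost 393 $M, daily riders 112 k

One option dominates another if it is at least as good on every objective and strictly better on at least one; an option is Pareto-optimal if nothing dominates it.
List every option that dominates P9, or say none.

P6, P8

P6: build time 3≤3, operating cost 10≤51, capital cost 68≤215, daily riders 86≥58 — dominates P9.
P8: build time 2≤3, operating cost 8≤51, capital cost 120≤215, daily riders 119≥58 — dominates P9.
Others (P1, P2, P3, P4, P5, P7, P10) are each worse than P9 on at least one objective.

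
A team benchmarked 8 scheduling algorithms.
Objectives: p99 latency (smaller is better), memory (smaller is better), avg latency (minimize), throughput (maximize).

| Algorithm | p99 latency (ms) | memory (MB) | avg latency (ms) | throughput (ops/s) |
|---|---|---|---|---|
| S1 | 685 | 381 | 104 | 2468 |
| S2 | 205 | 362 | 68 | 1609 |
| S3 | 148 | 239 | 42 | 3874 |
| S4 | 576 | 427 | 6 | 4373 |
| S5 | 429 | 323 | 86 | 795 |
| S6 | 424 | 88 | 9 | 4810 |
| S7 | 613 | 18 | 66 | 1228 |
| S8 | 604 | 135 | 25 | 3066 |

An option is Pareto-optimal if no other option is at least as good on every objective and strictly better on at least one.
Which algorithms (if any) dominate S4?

none

S1: worse on p99 latency (685 vs 576).
S2: worse on avg latency (68 vs 6).
S3: worse on avg latency (42 vs 6).
S5: worse on avg latency (86 vs 6).
S6: worse on avg latency (9 vs 6).
S7: worse on p99 latency (613 vs 576).
S8: worse on p99 latency (604 vs 576).
No option dominates S4.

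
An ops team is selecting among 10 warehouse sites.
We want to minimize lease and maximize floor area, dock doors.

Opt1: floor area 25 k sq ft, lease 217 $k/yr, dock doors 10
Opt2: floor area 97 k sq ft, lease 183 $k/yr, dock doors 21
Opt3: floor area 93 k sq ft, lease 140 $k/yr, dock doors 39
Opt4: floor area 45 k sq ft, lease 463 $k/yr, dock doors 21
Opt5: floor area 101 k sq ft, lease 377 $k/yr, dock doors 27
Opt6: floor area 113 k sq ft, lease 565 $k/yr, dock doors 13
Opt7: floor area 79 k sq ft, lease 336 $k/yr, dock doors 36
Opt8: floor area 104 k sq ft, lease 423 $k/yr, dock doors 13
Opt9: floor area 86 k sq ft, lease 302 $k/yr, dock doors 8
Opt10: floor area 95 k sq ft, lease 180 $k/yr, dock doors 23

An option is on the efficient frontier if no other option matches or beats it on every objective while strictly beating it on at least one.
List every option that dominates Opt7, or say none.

Opt3: floor area 93≥79, lease 140≤336, dock doors 39≥36 — dominates Opt7.
Others (Opt1, Opt2, Opt4, Opt5, Opt6, Opt8, Opt9, Opt10) are each worse than Opt7 on at least one objective.

Opt3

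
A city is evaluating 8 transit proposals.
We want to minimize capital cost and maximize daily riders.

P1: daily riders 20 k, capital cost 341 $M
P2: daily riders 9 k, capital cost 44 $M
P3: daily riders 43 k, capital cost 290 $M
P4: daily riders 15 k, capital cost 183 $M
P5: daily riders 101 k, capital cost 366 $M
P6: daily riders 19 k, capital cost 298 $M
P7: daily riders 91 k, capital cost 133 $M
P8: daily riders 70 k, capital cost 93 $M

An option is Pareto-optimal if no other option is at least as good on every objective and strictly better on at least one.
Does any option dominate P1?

Yes

P3 vs P1: daily riders 43≥20, capital cost 290≤341 — P3 is at least as good on every objective and strictly better on at least one, so P3 dominates P1.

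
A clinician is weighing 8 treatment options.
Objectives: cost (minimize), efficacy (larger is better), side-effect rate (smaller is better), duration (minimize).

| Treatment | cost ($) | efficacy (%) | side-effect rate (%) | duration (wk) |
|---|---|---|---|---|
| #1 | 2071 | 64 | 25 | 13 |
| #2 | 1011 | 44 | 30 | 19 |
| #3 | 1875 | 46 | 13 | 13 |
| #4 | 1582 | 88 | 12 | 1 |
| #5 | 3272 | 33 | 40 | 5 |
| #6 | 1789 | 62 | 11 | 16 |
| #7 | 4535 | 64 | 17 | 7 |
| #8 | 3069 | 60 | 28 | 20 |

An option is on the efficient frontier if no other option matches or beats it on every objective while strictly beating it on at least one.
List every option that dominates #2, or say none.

#1: worse on cost (2071 vs 1011).
#3: worse on cost (1875 vs 1011).
#4: worse on cost (1582 vs 1011).
#5: worse on cost (3272 vs 1011).
#6: worse on cost (1789 vs 1011).
#7: worse on cost (4535 vs 1011).
#8: worse on cost (3069 vs 1011).
No option dominates #2.

none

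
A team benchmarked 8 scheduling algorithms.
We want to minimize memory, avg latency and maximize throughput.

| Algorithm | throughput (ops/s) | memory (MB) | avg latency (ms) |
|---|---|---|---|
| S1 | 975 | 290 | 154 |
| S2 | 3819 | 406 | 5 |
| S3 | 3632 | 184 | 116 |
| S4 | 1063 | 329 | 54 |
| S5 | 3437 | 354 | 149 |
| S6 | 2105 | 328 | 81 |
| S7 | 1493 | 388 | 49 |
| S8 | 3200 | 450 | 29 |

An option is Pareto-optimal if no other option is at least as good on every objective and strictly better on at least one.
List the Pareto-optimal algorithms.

S2, S3, S4, S6, S7

S1: dominated by S3 (throughput 3632≥975, memory 184≤290, avg latency 116≤154).
S2: not dominated (best throughput).
S3: not dominated (best memory).
S4: not dominated.
S5: dominated by S3 (throughput 3632≥3437, memory 184≤354, avg latency 116≤149).
S6: not dominated.
S7: not dominated.
S8: dominated by S2 (throughput 3819≥3200, memory 406≤450, avg latency 5≤29).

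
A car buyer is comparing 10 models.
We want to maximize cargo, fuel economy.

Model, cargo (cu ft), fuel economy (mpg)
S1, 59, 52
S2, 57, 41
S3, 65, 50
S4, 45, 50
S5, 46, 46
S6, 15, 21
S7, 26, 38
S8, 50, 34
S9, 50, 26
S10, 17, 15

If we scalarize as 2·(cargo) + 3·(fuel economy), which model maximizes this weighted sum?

S1: 2·59 + 3·52 = 274
S2: 2·57 + 3·41 = 237
S3: 2·65 + 3·50 = 280
S4: 2·45 + 3·50 = 240
S5: 2·46 + 3·46 = 230
S6: 2·15 + 3·21 = 93
S7: 2·26 + 3·38 = 166
S8: 2·50 + 3·34 = 202
S9: 2·50 + 3·26 = 178
S10: 2·17 + 3·15 = 79
Highest: S3 at 280.

S3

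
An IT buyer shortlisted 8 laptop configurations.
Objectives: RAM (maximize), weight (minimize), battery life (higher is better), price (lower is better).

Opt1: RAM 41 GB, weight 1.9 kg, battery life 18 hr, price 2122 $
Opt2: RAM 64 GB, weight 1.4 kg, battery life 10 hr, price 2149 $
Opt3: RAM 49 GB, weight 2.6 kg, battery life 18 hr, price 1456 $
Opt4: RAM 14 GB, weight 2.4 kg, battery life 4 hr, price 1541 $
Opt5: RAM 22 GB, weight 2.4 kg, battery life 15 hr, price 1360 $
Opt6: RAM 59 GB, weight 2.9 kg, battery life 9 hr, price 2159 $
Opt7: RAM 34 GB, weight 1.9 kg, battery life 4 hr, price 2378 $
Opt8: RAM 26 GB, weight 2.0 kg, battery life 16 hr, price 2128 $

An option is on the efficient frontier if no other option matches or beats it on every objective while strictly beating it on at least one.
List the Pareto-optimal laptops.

Opt1: not dominated.
Opt2: not dominated (best RAM).
Opt3: not dominated.
Opt4: dominated by Opt5 (RAM 22≥14, weight 2.4≤2.4, battery life 15≥4, price 1360≤1541).
Opt5: not dominated (best price).
Opt6: dominated by Opt2 (RAM 64≥59, weight 1.4≤2.9, battery life 10≥9, price 2149≤2159).
Opt7: dominated by Opt1 (RAM 41≥34, weight 1.9≤1.9, battery life 18≥4, price 2122≤2378).
Opt8: dominated by Opt1 (RAM 41≥26, weight 1.9≤2.0, battery life 18≥16, price 2122≤2128).

Opt1, Opt2, Opt3, Opt5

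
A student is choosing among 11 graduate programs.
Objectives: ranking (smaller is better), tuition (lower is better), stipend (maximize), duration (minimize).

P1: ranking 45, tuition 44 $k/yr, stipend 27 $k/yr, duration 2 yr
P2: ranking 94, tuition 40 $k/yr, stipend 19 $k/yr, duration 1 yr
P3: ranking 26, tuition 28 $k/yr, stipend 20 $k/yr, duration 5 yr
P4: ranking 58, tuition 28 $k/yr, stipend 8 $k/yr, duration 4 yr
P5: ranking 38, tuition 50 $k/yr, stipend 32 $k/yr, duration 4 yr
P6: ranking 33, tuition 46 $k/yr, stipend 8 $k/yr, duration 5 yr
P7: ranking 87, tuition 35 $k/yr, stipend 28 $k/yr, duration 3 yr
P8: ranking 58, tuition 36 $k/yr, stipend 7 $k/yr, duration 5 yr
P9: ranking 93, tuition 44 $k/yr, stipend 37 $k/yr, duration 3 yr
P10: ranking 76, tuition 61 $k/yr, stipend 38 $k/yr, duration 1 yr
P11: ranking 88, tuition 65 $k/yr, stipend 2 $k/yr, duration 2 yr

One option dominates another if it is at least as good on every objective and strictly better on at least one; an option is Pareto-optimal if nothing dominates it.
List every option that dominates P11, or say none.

P1: ranking 45≤88, tuition 44≤65, stipend 27≥2, duration 2≤2 — dominates P11.
P10: ranking 76≤88, tuition 61≤65, stipend 38≥2, duration 1≤2 — dominates P11.
Others (P2, P3, P4, P5, P6, P7, P8, P9) are each worse than P11 on at least one objective.

P1, P10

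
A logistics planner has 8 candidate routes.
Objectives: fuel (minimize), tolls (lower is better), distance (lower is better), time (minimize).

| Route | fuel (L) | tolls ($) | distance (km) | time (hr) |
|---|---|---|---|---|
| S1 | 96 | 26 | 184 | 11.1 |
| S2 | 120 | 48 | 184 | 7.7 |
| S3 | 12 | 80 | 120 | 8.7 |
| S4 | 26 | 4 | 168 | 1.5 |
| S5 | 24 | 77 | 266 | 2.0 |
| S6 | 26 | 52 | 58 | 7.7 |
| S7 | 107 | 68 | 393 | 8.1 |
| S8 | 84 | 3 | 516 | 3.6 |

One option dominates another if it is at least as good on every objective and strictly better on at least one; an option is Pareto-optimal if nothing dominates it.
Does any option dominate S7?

S4 vs S7: fuel 26≤107, tolls 4≤68, distance 168≤393, time 1.5≤8.1 — S4 is at least as good on every objective and strictly better on at least one, so S4 dominates S7.

Yes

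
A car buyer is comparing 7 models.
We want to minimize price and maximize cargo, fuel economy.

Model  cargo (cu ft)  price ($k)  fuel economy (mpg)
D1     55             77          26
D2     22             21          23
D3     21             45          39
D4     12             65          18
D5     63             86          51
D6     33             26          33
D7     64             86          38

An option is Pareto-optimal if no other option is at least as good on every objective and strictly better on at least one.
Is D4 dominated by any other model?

Yes

D2 vs D4: cargo 22≥12, price 21≤65, fuel economy 23≥18 — D2 is at least as good on every objective and strictly better on at least one, so D2 dominates D4.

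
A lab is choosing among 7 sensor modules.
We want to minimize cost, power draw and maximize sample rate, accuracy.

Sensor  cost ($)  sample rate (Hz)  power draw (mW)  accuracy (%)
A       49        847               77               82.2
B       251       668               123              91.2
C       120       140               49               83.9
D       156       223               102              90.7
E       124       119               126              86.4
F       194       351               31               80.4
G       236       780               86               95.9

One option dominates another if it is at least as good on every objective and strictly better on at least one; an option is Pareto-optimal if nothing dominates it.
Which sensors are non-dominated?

A: not dominated (best cost).
B: dominated by G (cost 236≤251, sample rate 780≥668, power draw 86≤123, accuracy 95.9≥91.2).
C: not dominated.
D: not dominated.
E: not dominated.
F: not dominated (best power draw).
G: not dominated (best accuracy).

A, C, D, E, F, G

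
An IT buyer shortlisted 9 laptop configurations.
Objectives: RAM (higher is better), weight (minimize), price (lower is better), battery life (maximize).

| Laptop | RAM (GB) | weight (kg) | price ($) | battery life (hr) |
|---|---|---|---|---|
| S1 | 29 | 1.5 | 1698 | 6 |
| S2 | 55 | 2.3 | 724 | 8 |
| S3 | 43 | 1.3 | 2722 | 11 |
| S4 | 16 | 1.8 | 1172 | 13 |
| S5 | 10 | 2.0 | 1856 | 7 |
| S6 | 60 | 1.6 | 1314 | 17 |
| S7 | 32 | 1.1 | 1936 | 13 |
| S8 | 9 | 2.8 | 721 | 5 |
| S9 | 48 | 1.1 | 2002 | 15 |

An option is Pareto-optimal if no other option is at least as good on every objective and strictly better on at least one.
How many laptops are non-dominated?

S1: not dominated.
S2: not dominated.
S3: dominated by S9 (RAM 48≥43, weight 1.1≤1.3, price 2002≤2722, battery life 15≥11).
S4: not dominated.
S5: dominated by S4 (RAM 16≥10, weight 1.8≤2.0, price 1172≤1856, battery life 13≥7).
S6: not dominated (best RAM).
S7: not dominated.
S8: not dominated (best price).
S9: not dominated.
Pareto-optimal: S1, S2, S4, S6, S7, S8, S9 → 7.

7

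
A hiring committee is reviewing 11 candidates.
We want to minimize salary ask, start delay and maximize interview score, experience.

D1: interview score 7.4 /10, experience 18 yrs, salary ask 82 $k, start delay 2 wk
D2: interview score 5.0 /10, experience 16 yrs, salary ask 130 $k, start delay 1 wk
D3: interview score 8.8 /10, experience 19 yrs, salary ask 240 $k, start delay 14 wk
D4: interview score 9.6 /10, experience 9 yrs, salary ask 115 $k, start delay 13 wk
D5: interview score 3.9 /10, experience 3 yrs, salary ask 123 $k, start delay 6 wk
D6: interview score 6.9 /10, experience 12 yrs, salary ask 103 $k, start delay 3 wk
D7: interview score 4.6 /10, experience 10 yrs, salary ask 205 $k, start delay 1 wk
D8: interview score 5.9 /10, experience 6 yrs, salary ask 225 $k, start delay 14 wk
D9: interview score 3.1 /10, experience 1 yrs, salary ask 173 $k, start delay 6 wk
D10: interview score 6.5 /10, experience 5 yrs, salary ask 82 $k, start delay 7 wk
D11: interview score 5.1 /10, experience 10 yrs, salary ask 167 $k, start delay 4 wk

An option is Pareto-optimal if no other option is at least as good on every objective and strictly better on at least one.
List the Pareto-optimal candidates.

D1, D2, D3, D4

D1: not dominated.
D2: not dominated.
D3: not dominated (best experience).
D4: not dominated (best interview score).
D5: dominated by D1 (interview score 7.4≥3.9, experience 18≥3, salary ask 82≤123, start delay 2≤6).
D6: dominated by D1 (interview score 7.4≥6.9, experience 18≥12, salary ask 82≤103, start delay 2≤3).
D7: dominated by D2 (interview score 5.0≥4.6, experience 16≥10, salary ask 130≤205, start delay 1≤1).
D8: dominated by D1 (interview score 7.4≥5.9, experience 18≥6, salary ask 82≤225, start delay 2≤14).
D9: dominated by D1 (interview score 7.4≥3.1, experience 18≥1, salary ask 82≤173, start delay 2≤6).
D10: dominated by D1 (interview score 7.4≥6.5, experience 18≥5, salary ask 82≤82, start delay 2≤7).
D11: dominated by D1 (interview score 7.4≥5.1, experience 18≥10, salary ask 82≤167, start delay 2≤4).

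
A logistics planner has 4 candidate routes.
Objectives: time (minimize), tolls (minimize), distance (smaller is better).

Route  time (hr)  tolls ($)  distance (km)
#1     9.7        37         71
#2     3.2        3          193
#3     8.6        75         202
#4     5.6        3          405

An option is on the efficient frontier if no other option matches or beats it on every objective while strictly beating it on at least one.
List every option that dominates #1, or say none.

#2: worse on distance (193 vs 71).
#3: worse on tolls (75 vs 37).
#4: worse on distance (405 vs 71).
No option dominates #1.

none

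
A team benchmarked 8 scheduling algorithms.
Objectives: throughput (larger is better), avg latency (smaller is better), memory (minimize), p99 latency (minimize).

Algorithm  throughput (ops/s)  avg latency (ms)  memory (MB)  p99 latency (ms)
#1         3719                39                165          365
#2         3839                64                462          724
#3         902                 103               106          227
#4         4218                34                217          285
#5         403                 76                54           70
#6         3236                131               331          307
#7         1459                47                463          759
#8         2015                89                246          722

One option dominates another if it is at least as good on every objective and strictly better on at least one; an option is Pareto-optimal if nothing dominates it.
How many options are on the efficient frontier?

#1: not dominated.
#2: dominated by #4 (throughput 4218≥3839, avg latency 34≤64, memory 217≤462, p99 latency 285≤724).
#3: not dominated.
#4: not dominated (best throughput).
#5: not dominated (best memory).
#6: dominated by #4 (throughput 4218≥3236, avg latency 34≤131, memory 217≤331, p99 latency 285≤307).
#7: dominated by #1 (throughput 3719≥1459, avg latency 39≤47, memory 165≤463, p99 latency 365≤759).
#8: dominated by #1 (throughput 3719≥2015, avg latency 39≤89, memory 165≤246, p99 latency 365≤722).
Pareto-optimal: #1, #3, #4, #5 → 4.

4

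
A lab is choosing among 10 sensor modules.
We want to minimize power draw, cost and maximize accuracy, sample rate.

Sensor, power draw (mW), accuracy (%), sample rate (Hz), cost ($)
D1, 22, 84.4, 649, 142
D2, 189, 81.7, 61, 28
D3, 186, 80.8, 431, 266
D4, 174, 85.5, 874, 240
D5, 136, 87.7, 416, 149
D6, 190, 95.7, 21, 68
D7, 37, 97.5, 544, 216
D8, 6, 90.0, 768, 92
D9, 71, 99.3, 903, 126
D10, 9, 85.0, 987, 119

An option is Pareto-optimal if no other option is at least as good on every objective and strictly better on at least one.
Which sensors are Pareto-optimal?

D2, D6, D7, D8, D9, D10

D1: dominated by D8 (power draw 6≤22, accuracy 90.0≥84.4, sample rate 768≥649, cost 92≤142).
D2: not dominated (best cost).
D3: dominated by D1 (power draw 22≤186, accuracy 84.4≥80.8, sample rate 649≥431, cost 142≤266).
D4: dominated by D9 (power draw 71≤174, accuracy 99.3≥85.5, sample rate 903≥874, cost 126≤240).
D5: dominated by D8 (power draw 6≤136, accuracy 90.0≥87.7, sample rate 768≥416, cost 92≤149).
D6: not dominated.
D7: not dominated.
D8: not dominated (best power draw).
D9: not dominated (best accuracy).
D10: not dominated (best sample rate).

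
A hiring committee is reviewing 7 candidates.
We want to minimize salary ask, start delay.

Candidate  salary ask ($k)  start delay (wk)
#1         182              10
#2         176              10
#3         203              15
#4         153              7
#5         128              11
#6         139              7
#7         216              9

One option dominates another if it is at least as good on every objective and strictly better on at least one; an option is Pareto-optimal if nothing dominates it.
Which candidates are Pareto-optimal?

#5, #6

#1: dominated by #2 (salary ask 176≤182, start delay 10≤10).
#2: dominated by #4 (salary ask 153≤176, start delay 7≤10).
#3: dominated by #1 (salary ask 182≤203, start delay 10≤15).
#4: dominated by #6 (salary ask 139≤153, start delay 7≤7).
#5: not dominated (best salary ask).
#6: not dominated.
#7: dominated by #4 (salary ask 153≤216, start delay 7≤9).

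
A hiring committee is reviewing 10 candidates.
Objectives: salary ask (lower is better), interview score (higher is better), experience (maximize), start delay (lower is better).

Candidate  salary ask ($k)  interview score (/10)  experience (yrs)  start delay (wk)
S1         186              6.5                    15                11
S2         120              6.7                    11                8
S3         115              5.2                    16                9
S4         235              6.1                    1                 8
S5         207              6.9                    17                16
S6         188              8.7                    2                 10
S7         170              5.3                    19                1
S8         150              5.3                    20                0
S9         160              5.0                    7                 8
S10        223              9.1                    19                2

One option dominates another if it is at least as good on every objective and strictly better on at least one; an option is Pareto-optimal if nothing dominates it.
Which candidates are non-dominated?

S1: not dominated.
S2: not dominated.
S3: not dominated (best salary ask).
S4: dominated by S2 (salary ask 120≤235, interview score 6.7≥6.1, experience 11≥1, start delay 8≤8).
S5: not dominated.
S6: not dominated.
S7: dominated by S8 (salary ask 150≤170, interview score 5.3≥5.3, experience 20≥19, start delay 0≤1).
S8: not dominated (best experience).
S9: dominated by S2 (salary ask 120≤160, interview score 6.7≥5.0, experience 11≥7, start delay 8≤8).
S10: not dominated (best interview score).

S1, S2, S3, S5, S6, S8, S10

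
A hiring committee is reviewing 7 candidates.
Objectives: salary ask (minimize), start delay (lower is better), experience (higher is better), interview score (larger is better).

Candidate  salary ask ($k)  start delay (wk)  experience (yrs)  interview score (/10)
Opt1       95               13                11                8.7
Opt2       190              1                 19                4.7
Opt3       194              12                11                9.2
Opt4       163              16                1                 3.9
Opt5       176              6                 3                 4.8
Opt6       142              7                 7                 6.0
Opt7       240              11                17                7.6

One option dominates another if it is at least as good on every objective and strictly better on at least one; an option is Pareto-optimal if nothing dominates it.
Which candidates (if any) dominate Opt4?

Opt1: salary ask 95≤163, start delay 13≤16, experience 11≥1, interview score 8.7≥3.9 — dominates Opt4.
Opt6: salary ask 142≤163, start delay 7≤16, experience 7≥1, interview score 6.0≥3.9 — dominates Opt4.
Others (Opt2, Opt3, Opt5, Opt7) are each worse than Opt4 on at least one objective.

Opt1, Opt6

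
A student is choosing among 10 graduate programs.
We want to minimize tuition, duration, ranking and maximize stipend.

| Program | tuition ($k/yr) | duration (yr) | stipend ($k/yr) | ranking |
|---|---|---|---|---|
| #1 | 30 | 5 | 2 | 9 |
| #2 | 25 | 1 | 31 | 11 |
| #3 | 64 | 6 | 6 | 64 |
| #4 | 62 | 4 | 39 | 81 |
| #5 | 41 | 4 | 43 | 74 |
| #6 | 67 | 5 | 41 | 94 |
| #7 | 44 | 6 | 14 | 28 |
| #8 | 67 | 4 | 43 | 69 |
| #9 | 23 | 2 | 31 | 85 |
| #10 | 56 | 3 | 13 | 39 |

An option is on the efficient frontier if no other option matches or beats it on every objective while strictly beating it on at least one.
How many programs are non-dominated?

5

#1: not dominated (best ranking).
#2: not dominated (best duration).
#3: dominated by #2 (tuition 25≤64, duration 1≤6, stipend 31≥6, ranking 11≤64).
#4: dominated by #5 (tuition 41≤62, duration 4≤4, stipend 43≥39, ranking 74≤81).
#5: not dominated.
#6: dominated by #5 (tuition 41≤67, duration 4≤5, stipend 43≥41, ranking 74≤94).
#7: dominated by #2 (tuition 25≤44, duration 1≤6, stipend 31≥14, ranking 11≤28).
#8: not dominated.
#9: not dominated (best tuition).
#10: dominated by #2 (tuition 25≤56, duration 1≤3, stipend 31≥13, ranking 11≤39).
Pareto-optimal: #1, #2, #5, #8, #9 → 5.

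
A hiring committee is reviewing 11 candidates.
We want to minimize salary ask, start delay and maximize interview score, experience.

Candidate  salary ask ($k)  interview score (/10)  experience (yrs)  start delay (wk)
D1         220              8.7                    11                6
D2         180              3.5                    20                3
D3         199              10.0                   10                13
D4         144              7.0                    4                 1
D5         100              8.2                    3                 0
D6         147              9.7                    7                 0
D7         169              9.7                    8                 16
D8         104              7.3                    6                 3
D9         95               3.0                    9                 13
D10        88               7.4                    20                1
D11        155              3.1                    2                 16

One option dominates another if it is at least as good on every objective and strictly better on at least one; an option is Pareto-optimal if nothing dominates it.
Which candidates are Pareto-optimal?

D1, D3, D5, D6, D7, D10

D1: not dominated.
D2: dominated by D10 (salary ask 88≤180, interview score 7.4≥3.5, experience 20≥20, start delay 1≤3).
D3: not dominated (best interview score).
D4: dominated by D10 (salary ask 88≤144, interview score 7.4≥7.0, experience 20≥4, start delay 1≤1).
D5: not dominated.
D6: not dominated.
D7: not dominated.
D8: dominated by D10 (salary ask 88≤104, interview score 7.4≥7.3, experience 20≥6, start delay 1≤3).
D9: dominated by D10 (salary ask 88≤95, interview score 7.4≥3.0, experience 20≥9, start delay 1≤13).
D10: not dominated (best salary ask).
D11: dominated by D4 (salary ask 144≤155, interview score 7.0≥3.1, experience 4≥2, start delay 1≤16).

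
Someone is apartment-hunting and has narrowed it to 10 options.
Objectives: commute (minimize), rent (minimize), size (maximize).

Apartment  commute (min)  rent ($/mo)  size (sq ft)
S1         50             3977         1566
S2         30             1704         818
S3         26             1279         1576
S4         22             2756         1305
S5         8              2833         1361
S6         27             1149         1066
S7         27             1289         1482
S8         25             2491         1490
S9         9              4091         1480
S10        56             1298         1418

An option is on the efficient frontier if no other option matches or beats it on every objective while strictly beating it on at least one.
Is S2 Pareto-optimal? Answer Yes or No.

No

S3 vs S2: commute 26≤30, rent 1279≤1704, size 1576≥818 — S3 is at least as good on every objective and strictly better on at least one, so S3 dominates S2.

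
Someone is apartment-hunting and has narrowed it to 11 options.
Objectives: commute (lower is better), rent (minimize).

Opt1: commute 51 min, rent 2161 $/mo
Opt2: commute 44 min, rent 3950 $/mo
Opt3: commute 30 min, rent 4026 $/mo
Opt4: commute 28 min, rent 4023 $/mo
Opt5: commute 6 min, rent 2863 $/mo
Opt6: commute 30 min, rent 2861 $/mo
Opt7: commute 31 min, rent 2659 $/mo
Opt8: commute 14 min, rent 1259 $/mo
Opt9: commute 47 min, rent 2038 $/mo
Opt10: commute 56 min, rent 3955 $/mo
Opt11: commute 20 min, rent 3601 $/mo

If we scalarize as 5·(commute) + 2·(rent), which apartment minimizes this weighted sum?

Opt1: 5·51 + 2·2161 = 4577
Opt2: 5·44 + 2·3950 = 8120
Opt3: 5·30 + 2·4026 = 8202
Opt4: 5·28 + 2·4023 = 8186
Opt5: 5·6 + 2·2863 = 5756
Opt6: 5·30 + 2·2861 = 5872
Opt7: 5·31 + 2·2659 = 5473
Opt8: 5·14 + 2·1259 = 2588
Opt9: 5·47 + 2·2038 = 4311
Opt10: 5·56 + 2·3955 = 8190
Opt11: 5·20 + 2·3601 = 7302
Lowest: Opt8 at 2588.

Opt8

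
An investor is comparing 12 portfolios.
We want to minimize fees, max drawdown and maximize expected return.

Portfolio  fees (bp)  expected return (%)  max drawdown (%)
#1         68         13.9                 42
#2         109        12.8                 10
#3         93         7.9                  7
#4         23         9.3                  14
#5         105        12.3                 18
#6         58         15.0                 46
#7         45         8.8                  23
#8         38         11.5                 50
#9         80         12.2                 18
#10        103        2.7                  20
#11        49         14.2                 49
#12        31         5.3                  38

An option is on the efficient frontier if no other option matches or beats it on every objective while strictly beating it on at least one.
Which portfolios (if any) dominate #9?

#1: worse on max drawdown (42 vs 18).
#2: worse on fees (109 vs 80).
#3: worse on fees (93 vs 80).
#4: worse on expected return (9.3 vs 12.2).
#5: worse on fees (105 vs 80).
#6: worse on max drawdown (46 vs 18).
#7: worse on expected return (8.8 vs 12.2).
#8: worse on expected return (11.5 vs 12.2).
#10: worse on fees (103 vs 80).
#11: worse on max drawdown (49 vs 18).
#12: worse on expected return (5.3 vs 12.2).
No option dominates #9.

none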